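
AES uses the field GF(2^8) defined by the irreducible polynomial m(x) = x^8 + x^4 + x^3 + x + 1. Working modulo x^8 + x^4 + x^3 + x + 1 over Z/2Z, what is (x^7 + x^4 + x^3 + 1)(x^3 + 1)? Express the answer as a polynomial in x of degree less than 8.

x^5 + x^4 + x^3 + x^2 + 1

Multiply in Z/2Z[x]: (x^7 + x^4 + x^3 + 1)·(x^3 + 1) = x^10 + x^6 + x^4 + 1.
Reduce using x^8 ≡ x^4 + x^3 + x + 1 (mod x^8 + x^4 + x^3 + x + 1).
Reduced: x^5 + x^4 + x^3 + x^2 + 1.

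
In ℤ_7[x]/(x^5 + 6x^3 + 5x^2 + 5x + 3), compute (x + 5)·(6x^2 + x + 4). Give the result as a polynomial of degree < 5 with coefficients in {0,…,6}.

6x^3 + 3x^2 + 2x + 6

Multiply in ℤ_7[x]: (x + 5)·(6x^2 + x + 4) = 6x^3 + 3x^2 + 2x + 6.
Reduced: 6x^3 + 3x^2 + 2x + 6.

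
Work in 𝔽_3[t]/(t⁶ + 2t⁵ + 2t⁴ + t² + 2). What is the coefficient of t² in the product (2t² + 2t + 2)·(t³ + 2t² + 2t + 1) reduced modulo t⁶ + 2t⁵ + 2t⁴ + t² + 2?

1

Multiply in 𝔽_3[t]: (2t² + 2t + 2)·(t³ + 2t² + 2t + 1) = 2t⁵ + t³ + t² + 2.
Reduced: 2t⁵ + t³ + t² + 2.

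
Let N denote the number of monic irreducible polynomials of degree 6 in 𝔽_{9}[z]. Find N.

88440

The number of monic irreducibles of degree 6 over GF(9) is (1/6)·Σ_{d∣6} μ(6/d) 9^d.
Divisors of 6: 1, 2, 3, 6; μ(6/d) for each: 1, -1, -1, 1.
Σ = 9^1 − 9^2 − 9^3 + 9^6 = 530640.
N = 530640/6 = 88440.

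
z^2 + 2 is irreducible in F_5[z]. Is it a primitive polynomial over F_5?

No

Write f(z) = z^2 + 2.
|GF(5^2)^×| = 5^2 − 1 = 24. Prime factorization: 24 = 2^3·3.
f is primitive ⇔ z has order 24 in GF(5)[z]/(f), i.e. z^(24/q) ≠ 1 for each prime q | 24.
z^(12) mod f = 4.
z^(8) mod f = 1
Since z^(8) = 1, the order of z divides 8 < 24; not primitive.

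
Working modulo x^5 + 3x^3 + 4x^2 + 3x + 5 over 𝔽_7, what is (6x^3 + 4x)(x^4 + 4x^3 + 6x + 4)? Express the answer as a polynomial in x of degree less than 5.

Multiply in 𝔽_7[x]: (6x^3 + 4x)·(x^4 + 4x^3 + 6x + 4) = 6x^7 + 3x^6 + 4x^5 + 3x^4 + 3x^3 + 3x^2 + 2x.
Reduce using x^5 ≡ 4x^3 + 3x^2 + 4x + 2 (mod x^5 + 3x^3 + 4x^2 + 3x + 5).
Reduced: 5x^4 + x^3 + 6x^2 + x.

5x^4 + x^3 + 6x^2 + x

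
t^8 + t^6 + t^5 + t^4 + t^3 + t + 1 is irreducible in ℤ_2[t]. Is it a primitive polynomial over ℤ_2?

No

Write f(t) = t^8 + t^6 + t^5 + t^4 + t^3 + t + 1.
|GF(2^8)^×| = 2^8 − 1 = 255. Prime factorization: 255 = 3·5·17.
f is primitive ⇔ t has order 255 in GF(2)[t]/(f), i.e. t^(255/q) ≠ 1 for each prime q | 255.
t^(85) mod f = 1
t^(51) mod f = t^6 + t^5 + t^4 + t^3.
t^(15) mod f = t^7 + t^5 + t^4 + t^3 + t^2.
Since t^(85) = 1, the order of t divides 85 < 255; not primitive.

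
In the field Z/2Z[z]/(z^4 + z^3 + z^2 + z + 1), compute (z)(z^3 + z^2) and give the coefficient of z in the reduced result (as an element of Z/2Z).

Multiply in Z/2Z[z]: (z)·(z^3 + z^2) = z^4 + z^3.
Reduce using z^4 ≡ z^3 + z^2 + z + 1 (mod z^4 + z^3 + z^2 + z + 1).
Reduced: z^2 + z + 1.

1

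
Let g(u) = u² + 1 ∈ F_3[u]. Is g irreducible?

Yes

Check for roots in F_3: g(0) = 1; g(1) = 2; g(2) = 2.
No roots. A degree-2 polynomial over a field with no linear factor is irreducible.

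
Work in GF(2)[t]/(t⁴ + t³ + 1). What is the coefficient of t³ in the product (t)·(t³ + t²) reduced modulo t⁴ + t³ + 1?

0

Multiply in GF(2)[t]: (t)·(t³ + t²) = t⁴ + t³.
Reduce using t⁴ ≡ t³ + 1 (mod t⁴ + t³ + 1).
Reduced: 1.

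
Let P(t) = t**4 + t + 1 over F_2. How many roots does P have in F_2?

0

Evaluate at each of the 2 elements of F_2:
P(0) = 1; P(1) = 1.
No element is a root.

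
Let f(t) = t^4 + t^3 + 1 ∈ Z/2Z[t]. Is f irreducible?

Yes

Check for roots in Z/2Z: f(0) = 1; f(1) = 1.
No roots, so no linear factors.
Monic irreducibles of degree 2 over GF(2): t^2 + t + 1.
None of them divide f (all give nonzero remainder).
No irreducible factor of degree ≤ 2 exists, so f is irreducible over GF(2).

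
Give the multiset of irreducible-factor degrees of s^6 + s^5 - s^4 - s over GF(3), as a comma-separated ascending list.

1, 1, 1, 1, 2

Write g(s) = s^6 + s^5 - s^4 - s.
Roots in GF(3): g(0) = 0 → root; g(1) = 0 → root; g(2) = 0 → root.
Linear factors from roots: (s), (s - 1), (s + 1).
Complete factorization: g(s) = (s)·(s + 1)·(s - 1)^2·(s^2 - s - 1).
Factor degrees with multiplicity: 1 + 1 + 1 + 1 + 2 = 6.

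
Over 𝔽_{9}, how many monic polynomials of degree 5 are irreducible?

Gauss's count: N_{9}(5) = (1/5) Σ_{d|5} μ(5/d)·9^d.
Divisors of 5: 1, 5; μ(5/d) for each: -1, 1.
Σ = − 9^1 + 9^5 = 59040.
N = 59040/5 = 11808.

11808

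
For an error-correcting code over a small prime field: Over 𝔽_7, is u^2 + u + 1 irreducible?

No

Write g(u) = u^2 + u + 1.
Check for roots in 𝔽_7: g(0) = 1; g(1) = 3; g(2) = 0 → root; g(3) = 6; g(4) = 0 → root; g(5) = 3; g(6) = 1.
g(2) = 0, so (u − 2) divides g(u); g is reducible.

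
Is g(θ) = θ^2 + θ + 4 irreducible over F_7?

Yes

Check for roots in F_7: g(0) = 4; g(1) = 6; g(2) = 3; g(3) = 2; g(4) = 3; g(5) = 6; g(6) = 4.
No roots. A degree-2 polynomial over a field with no linear factor is irreducible.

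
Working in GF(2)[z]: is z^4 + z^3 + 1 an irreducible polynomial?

Write h(z) = z^4 + z^3 + 1.
Check for roots in GF(2): h(0) = 1; h(1) = 1.
No roots, so no linear factors.
Monic irreducibles of degree 2 over GF(2): z^2 + z + 1.
None of them divide h (all give nonzero remainder).
No irreducible factor of degree ≤ 2 exists, so h is irreducible over GF(2).

Yes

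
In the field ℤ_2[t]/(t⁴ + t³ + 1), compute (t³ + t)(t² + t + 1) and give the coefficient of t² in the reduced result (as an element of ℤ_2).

1

Multiply in ℤ_2[t]: (t³ + t)·(t² + t + 1) = t⁵ + t⁴ + t² + t.
Reduce using t⁴ ≡ t³ + 1 (mod t⁴ + t³ + 1).
Reduced: t².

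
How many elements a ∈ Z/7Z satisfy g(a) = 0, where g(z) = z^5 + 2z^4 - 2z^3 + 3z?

Evaluate at each of the 7 elements of Z/7Z:
g(0) = 0 → root; g(1) = 4; g(2) = 5; g(3) = 3; g(4) = 6; g(5) = 3; g(6) = 0 → root.
Roots: {0, 6}.

2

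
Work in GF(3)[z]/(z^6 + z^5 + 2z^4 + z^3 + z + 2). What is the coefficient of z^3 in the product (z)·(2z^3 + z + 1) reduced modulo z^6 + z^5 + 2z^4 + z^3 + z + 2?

0

Multiply in GF(3)[z]: (z)·(2z^3 + z + 1) = 2z^4 + z^2 + z.
Reduced: 2z^4 + z^2 + z.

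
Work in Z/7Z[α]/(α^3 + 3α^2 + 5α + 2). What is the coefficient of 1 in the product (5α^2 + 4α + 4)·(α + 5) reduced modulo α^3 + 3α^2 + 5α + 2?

3

Multiply in Z/7Z[α]: (5α^2 + 4α + 4)·(α + 5) = 5α^3 + α^2 + 3α + 6.
Reduce using α^3 ≡ 4α^2 + 2α + 5 (mod α^3 + 3α^2 + 5α + 2).
Reduced: 6α + 3.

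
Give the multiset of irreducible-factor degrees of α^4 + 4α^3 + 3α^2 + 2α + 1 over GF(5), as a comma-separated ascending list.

Write f(α) = α^4 + 4α^3 + 3α^2 + 2α + 1.
Roots in GF(5): f(0) = 1; f(1) = 1; f(2) = 0 → root; f(3) = 3; f(4) = 4.
Linear factors from roots: (α + 3).
Complete factorization: f(α) = (α + 3)·(α^3 + α^2 + 2).
Factor degrees with multiplicity: 1 + 3 = 4.

1, 3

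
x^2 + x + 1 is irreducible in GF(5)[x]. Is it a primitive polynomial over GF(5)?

Write f(x) = x^2 + x + 1.
|GF(5^2)^×| = 5^2 − 1 = 24. Prime factorization: 24 = 2^3·3.
f is primitive ⇔ x has order 24 in GF(5)[x]/(f), i.e. x^(24/q) ≠ 1 for each prime q | 24.
x^(12) mod f = 1
x^(8) mod f = 4x + 4.
Since x^(12) = 1, the order of x divides 12 < 24; not primitive.

No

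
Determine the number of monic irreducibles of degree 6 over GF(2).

The number of monic irreducibles of degree 6 over GF(2) is (1/6)·Σ_{d∣6} μ(6/d) 2^d.
Divisors of 6: 1, 2, 3, 6; μ(6/d) for each: 1, -1, -1, 1.
Σ = 2^1 − 2^2 − 2^3 + 2^6 = 54.
N = 54/6 = 9.

9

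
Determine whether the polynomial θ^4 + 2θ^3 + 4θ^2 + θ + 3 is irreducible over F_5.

Write f(θ) = θ^4 + 2θ^3 + 4θ^2 + θ + 3.
Check for roots in F_5: f(0) = 3; f(1) = 1; f(2) = 3; f(3) = 2; f(4) = 0 → root.
f(4) = 0, so (θ − 4) divides f(θ); f is reducible.

No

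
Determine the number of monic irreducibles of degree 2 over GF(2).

By the necklace-counting formula, N_2(2) = (1/2) Σ_{d|2} μ(2/d)·2^d.
Divisors of 2: 1, 2; μ(2/d) for each: -1, 1.
Σ = − 2^1 + 2^2 = 2.
N = 2/2 = 1.

1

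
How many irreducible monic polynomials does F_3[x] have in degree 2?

x^(3^2) − x is the product of all monic irreducibles of degree dividing 2; Möbius inversion gives N = (1/2) Σ μ(2/d)·3^d.
Divisors of 2: 1, 2; μ(2/d) for each: -1, 1.
Σ = − 3^1 + 3^2 = 6.
N = 6/2 = 3.

3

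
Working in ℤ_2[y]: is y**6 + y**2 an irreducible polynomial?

Write g(y) = y**6 + y**2.
Check for roots in ℤ_2: g(0) = 0 → root; g(1) = 0 → root.
g(0) = 0, so (y) divides g(y); g is reducible.

No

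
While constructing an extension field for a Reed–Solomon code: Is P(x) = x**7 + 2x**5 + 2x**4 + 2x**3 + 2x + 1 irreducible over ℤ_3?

Yes

Check for roots in ℤ_3: P(0) = 1; P(1) = 1; P(2) = 2.
No roots, so no linear factors.
Monic irreducibles of degree 2 over GF(3): x**2 + 1, x**2 + x + 2, x**2 + 2x + 2.
None of them divide P (all give nonzero remainder).
Degree-3 irreducible divisors: test the 8 monic irreducibles of degree 3 over GF(3).
None of them divide P (all give nonzero remainder).
No irreducible factor of degree ≤ 3 exists, so P is irreducible over GF(3).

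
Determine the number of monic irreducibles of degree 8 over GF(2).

By the necklace-counting formula, N_2(8) = (1/8) Σ_{d|8} μ(8/d)·2^d.
Divisors of 8: 1, 2, 4, 8; μ(8/d) for each: 0, 0, -1, 1.
Σ = − 2^4 + 2^8 = 240.
N = 240/8 = 30.

30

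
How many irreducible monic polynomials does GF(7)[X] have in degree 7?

117648

Gauss's count: N_{7}(7) = (1/7) Σ_{d|7} μ(7/d)·7^d.
Divisors of 7: 1, 7; μ(7/d) for each: -1, 1.
Σ = − 7^1 + 7^7 = 823536.
N = 823536/7 = 117648.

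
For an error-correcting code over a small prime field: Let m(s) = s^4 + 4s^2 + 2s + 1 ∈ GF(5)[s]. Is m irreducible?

Check for roots in GF(5): m(0) = 1; m(1) = 3; m(2) = 2; m(3) = 4; m(4) = 4.
No roots, so no linear factors.
Degree-2 irreducible divisors: test the 10 monic irreducibles of degree 2 over GF(5).
None of them divide m (all give nonzero remainder).
No irreducible factor of degree ≤ 2 exists, so m is irreducible over GF(5).

Yes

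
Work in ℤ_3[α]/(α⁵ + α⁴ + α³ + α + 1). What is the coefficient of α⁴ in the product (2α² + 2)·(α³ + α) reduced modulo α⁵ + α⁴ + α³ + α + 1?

1

Multiply in ℤ_3[α]: (2α² + 2)·(α³ + α) = 2α⁵ + α³ + 2α.
Reduce using α⁵ ≡ 2α⁴ + 2α³ + 2α + 2 (mod α⁵ + α⁴ + α³ + α + 1).
Reduced: α⁴ + 2α³ + 1.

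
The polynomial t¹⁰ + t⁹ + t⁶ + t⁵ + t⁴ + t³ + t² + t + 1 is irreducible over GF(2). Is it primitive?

Yes

Write f(t) = t¹⁰ + t⁹ + t⁶ + t⁵ + t⁴ + t³ + t² + t + 1.
|GF(2^10)^×| = 2^10 − 1 = 1023. Prime factorization: 1023 = 3·11·31.
f is primitive ⇔ t has order 1023 in GF(2)[t]/(f), i.e. t^(1023/q) ≠ 1 for each prime q | 1023.
t^(341) mod f = t⁹ + t⁸ + t⁷ + t⁵ + t⁴ + t³ + t + 1.
t^(93) mod f = t⁹ + t⁸ + t⁶ + t⁴ + t² + 1.
t^(33) mod f = t⁹ + t⁸ + t⁶ + t⁵ + t³ + t.
None equal 1, so t has full order 1023; f is primitive.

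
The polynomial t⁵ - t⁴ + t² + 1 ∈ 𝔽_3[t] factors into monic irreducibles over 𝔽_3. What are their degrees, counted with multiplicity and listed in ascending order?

1, 2, 2

Write f(t) = t⁵ - t⁴ + t² + 1.
Roots in 𝔽_3: f(0) = 1; f(1) = 2; f(2) = 0 → root.
Linear factors from roots: (t + 1).
Complete factorization: f(t) = (t + 1)·(t² - t - 1)^2.
Factor degrees with multiplicity: 1 + 2 + 2 = 5.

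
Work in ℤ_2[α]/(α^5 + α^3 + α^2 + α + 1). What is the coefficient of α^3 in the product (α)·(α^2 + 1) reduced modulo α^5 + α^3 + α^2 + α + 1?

Multiply in ℤ_2[α]: (α)·(α^2 + 1) = α^3 + α.
Reduced: α^3 + α.

1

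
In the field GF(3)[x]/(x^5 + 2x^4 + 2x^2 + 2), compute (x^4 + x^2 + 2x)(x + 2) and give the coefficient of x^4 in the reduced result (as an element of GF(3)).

Multiply in GF(3)[x]: (x^4 + x^2 + 2x)·(x + 2) = x^5 + 2x^4 + x^3 + x^2 + x.
Reduce using x^5 ≡ x^4 + x^2 + 1 (mod x^5 + 2x^4 + 2x^2 + 2).
Reduced: x^3 + 2x^2 + x + 1.

0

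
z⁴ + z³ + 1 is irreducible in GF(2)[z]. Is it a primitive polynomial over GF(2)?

Yes

Write f(z) = z⁴ + z³ + 1.
|GF(2^4)^×| = 2^4 − 1 = 15. Prime factorization: 15 = 3·5.
f is primitive ⇔ z has order 15 in GF(2)[z]/(f), i.e. z^(15/q) ≠ 1 for each prime q | 15.
z^(5) mod f = z³ + z + 1.
z^(3) mod f = z³.
None equal 1, so z has full order 15; f is primitive.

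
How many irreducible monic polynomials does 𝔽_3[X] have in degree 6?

116

By the necklace-counting formula, N_3(6) = (1/6) Σ_{d|6} μ(6/d)·3^d.
Divisors of 6: 1, 2, 3, 6; μ(6/d) for each: 1, -1, -1, 1.
Σ = 3^1 − 3^2 − 3^3 + 3^6 = 696.
N = 696/6 = 116.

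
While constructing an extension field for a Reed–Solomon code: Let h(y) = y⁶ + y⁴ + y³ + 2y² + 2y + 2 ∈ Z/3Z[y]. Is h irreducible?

Check for roots in Z/3Z: h(0) = 2; h(1) = 0 → root; h(2) = 0 → root.
h(1) = 0, so (y − 1) divides h(y); h is reducible.

No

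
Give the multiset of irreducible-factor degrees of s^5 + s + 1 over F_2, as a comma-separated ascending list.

Write f(s) = s^5 + s + 1.
Roots in F_2: f(0) = 1; f(1) = 1.
Complete factorization: f(s) = (s^2 + s + 1)·(s^3 + s^2 + 1).
Factor degrees with multiplicity: 2 + 3 = 5.

2, 3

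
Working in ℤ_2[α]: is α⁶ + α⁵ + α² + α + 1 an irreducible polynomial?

Yes

Write P(α) = α⁶ + α⁵ + α² + α + 1.
Check for roots in ℤ_2: P(0) = 1; P(1) = 1.
No roots, so no linear factors.
Monic irreducibles of degree 2 over GF(2): α² + α + 1.
None of them divide P (all give nonzero remainder).
Monic irreducibles of degree 3 over GF(2): α³ + α + 1, α³ + α² + 1.
None of them divide P (all give nonzero remainder).
No irreducible factor of degree ≤ 3 exists, so P is irreducible over GF(2).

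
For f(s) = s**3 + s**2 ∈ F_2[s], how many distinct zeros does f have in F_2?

2

Evaluate at each of the 2 elements of F_2:
f(0) = 0 → root; f(1) = 0 → root.
Roots: {0, 1}.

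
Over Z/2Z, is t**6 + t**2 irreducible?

Write P(t) = t**6 + t**2.
Check for roots in Z/2Z: P(0) = 0 → root; P(1) = 0 → root.
P(0) = 0, so (t) divides P(t); P is reducible.

No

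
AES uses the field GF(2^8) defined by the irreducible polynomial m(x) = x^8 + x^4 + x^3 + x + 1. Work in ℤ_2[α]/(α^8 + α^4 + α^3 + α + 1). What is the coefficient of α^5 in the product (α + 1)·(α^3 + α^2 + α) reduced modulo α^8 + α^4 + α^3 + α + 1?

0

Multiply in ℤ_2[α]: (α + 1)·(α^3 + α^2 + α) = α^4 + α.
Reduced: α^4 + α.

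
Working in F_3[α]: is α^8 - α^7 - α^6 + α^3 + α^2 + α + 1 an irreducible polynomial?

Write h(α) = α^8 - α^7 - α^6 + α^3 + α^2 + α + 1.
Check for roots in F_3: h(0) = 1; h(1) = 0 → root; h(2) = 1.
h(1) = 0, so (α − 1) divides h(α); h is reducible.

No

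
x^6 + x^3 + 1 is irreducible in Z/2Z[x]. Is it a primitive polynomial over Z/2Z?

No

Write f(x) = x^6 + x^3 + 1.
|GF(2^6)^×| = 2^6 − 1 = 63. Prime factorization: 63 = 3^2·7.
f is primitive ⇔ x has order 63 in GF(2)[x]/(f), i.e. x^(63/q) ≠ 1 for each prime q | 63.
x^(21) mod f = x^3.
x^(9) mod f = 1
Since x^(9) = 1, the order of x divides 9 < 63; not primitive.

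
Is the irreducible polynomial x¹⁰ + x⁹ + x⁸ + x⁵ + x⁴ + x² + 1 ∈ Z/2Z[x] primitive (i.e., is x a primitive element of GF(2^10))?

No

Write f(x) = x¹⁰ + x⁹ + x⁸ + x⁵ + x⁴ + x² + 1.
|GF(2^10)^×| = 2^10 − 1 = 1023. Prime factorization: 1023 = 3·11·31.
f is primitive ⇔ x has order 1023 in GF(2)[x]/(f), i.e. x^(1023/q) ≠ 1 for each prime q | 1023.
x^(341) mod f = 1
x^(93) mod f = x⁸ + x⁵ + x³ + x² + x.
x^(33) mod f = x⁸ + x⁶ + x² + 1.
Since x^(341) = 1, the order of x divides 341 < 1023; not primitive.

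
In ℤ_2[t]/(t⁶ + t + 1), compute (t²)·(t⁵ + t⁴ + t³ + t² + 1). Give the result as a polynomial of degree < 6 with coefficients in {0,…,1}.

Multiply in ℤ_2[t]: (t²)·(t⁵ + t⁴ + t³ + t² + 1) = t⁷ + t⁶ + t⁵ + t⁴ + t².
Reduce using t⁶ ≡ t + 1 (mod t⁶ + t + 1).
Reduced: t⁵ + t⁴ + 1.

t^5 + t^4 + 1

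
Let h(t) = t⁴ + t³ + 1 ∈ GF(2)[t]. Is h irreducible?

Check for roots in GF(2): h(0) = 1; h(1) = 1.
No roots, so no linear factors.
Monic irreducibles of degree 2 over GF(2): t² + t + 1.
None of them divide h (all give nonzero remainder).
No irreducible factor of degree ≤ 2 exists, so h is irreducible over GF(2).

Yes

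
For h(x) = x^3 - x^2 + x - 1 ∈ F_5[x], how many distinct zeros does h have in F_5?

Evaluate at each of the 5 elements of F_5:
h(0) = 4; h(1) = 0 → root; h(2) = 0 → root; h(3) = 0 → root; h(4) = 1.
Roots: {1, 2, 3}.

3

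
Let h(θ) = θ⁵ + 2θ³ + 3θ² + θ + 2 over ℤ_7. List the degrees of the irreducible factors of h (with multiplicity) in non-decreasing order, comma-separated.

1, 2, 2

Linear factors from roots: (θ + 4).
Complete factorization: h(θ) = (θ + 4)·(θ² + θ + 6)·(θ² + 2θ + 3).
Factor degrees with multiplicity: 1 + 2 + 2 = 5.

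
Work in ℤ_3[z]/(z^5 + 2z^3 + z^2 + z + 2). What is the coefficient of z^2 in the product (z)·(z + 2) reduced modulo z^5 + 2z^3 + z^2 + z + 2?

Multiply in ℤ_3[z]: (z)·(z + 2) = z^2 + 2z.
Reduced: z^2 + 2z.

1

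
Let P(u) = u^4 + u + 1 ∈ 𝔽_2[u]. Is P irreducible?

Yes

Check for roots in 𝔽_2: P(0) = 1; P(1) = 1.
No roots, so no linear factors.
Monic irreducibles of degree 2 over GF(2): u^2 + u + 1.
None of them divide P (all give nonzero remainder).
No irreducible factor of degree ≤ 2 exists, so P is irreducible over GF(2).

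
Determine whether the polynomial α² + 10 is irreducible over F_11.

No

Write h(α) = α² + 10.
Check each element of F_11 for a root: h(0)=10, h(1)=0, h(2)=3, h(3)=8, h(4)=4, h(5)=2, h(6)=2, h(7)=4, h(8)=8, h(9)=3, h(10)=0.
h(1) = 0, so (α − 1) divides h(α); h is reducible.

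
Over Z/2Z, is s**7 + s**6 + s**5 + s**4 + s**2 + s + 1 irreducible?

Yes

Write g(s) = s**7 + s**6 + s**5 + s**4 + s**2 + s + 1.
Check for roots in Z/2Z: g(0) = 1; g(1) = 1.
No roots, so no linear factors.
Monic irreducibles of degree 2 over GF(2): s**2 + s + 1.
None of them divide g (all give nonzero remainder).
Monic irreducibles of degree 3 over GF(2): s**3 + s + 1, s**3 + s**2 + 1.
None of them divide g (all give nonzero remainder).
No irreducible factor of degree ≤ 3 exists, so g is irreducible over GF(2).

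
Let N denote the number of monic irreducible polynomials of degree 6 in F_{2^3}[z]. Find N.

By the necklace-counting formula, N_8(6) = (1/6) Σ_{d|6} μ(6/d)·8^d.
Divisors of 6: 1, 2, 3, 6; μ(6/d) for each: 1, -1, -1, 1.
Σ = 8^1 − 8^2 − 8^3 + 8^6 = 261576.
N = 261576/6 = 43596.

43596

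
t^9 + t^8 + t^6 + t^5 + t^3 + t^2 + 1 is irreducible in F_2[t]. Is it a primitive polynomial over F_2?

Write f(t) = t^9 + t^8 + t^6 + t^5 + t^3 + t^2 + 1.
|GF(2^9)^×| = 2^9 − 1 = 511. Prime factorization: 511 = 7·73.
f is primitive ⇔ t has order 511 in GF(2)[t]/(f), i.e. t^(511/q) ≠ 1 for each prime q | 511.
t^(73) mod f = t^8 + t^7 + t^6 + t^5 + t.
t^(7) mod f = t^7.
None equal 1, so t has full order 511; f is primitive.

Yes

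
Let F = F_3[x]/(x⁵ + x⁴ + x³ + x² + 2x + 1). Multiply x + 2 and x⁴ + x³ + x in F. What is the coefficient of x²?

0

Multiply in F_3[x]: (x + 2)·(x⁴ + x³ + x) = x⁵ + 2x³ + x² + 2x.
Reduce using x⁵ ≡ 2x⁴ + 2x³ + 2x² + x + 2 (mod x⁵ + x⁴ + x³ + x² + 2x + 1).
Reduced: 2x⁴ + x³ + 2.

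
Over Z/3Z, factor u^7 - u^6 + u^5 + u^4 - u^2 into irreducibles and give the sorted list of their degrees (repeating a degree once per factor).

Write h(u) = u^7 - u^6 + u^5 + u^4 - u^2.
Roots in Z/3Z: h(0) = 0 → root; h(1) = 1; h(2) = 0 → root.
Linear factors from roots: (u), (u + 1).
Complete factorization: h(u) = (u + 1)·(u)^2·(u^2 + 1)·(u^2 + u - 1).
Factor degrees with multiplicity: 1 + 1 + 1 + 2 + 2 = 7.

1, 1, 1, 2, 2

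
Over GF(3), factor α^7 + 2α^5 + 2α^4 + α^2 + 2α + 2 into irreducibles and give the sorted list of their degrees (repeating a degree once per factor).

Write f(α) = α^7 + 2α^5 + 2α^4 + α^2 + 2α + 2.
Roots in GF(3): f(0) = 2; f(1) = 1; f(2) = 0 → root.
Linear factors from roots: (α + 1).
Complete factorization: f(α) = (α + 1)^2·(α^2 + 1)·(α^3 + α^2 + α + 2).
Factor degrees with multiplicity: 1 + 1 + 2 + 3 = 7.

1, 1, 2, 3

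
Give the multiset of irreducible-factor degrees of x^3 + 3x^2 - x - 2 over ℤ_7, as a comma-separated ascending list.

Write g(x) = x^3 + 3x^2 - x - 2.
Linear factors from roots: (x - 3).
Complete factorization: g(x) = (x - 3)·(x^2 - x + 3).
Factor degrees with multiplicity: 1 + 2 = 3.

1, 2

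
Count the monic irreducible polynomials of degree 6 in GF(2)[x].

9

Gauss's count: N_{2}(6) = (1/6) Σ_{d|6} μ(6/d)·2^d.
Divisors of 6: 1, 2, 3, 6; μ(6/d) for each: 1, -1, -1, 1.
Σ = 2^1 − 2^2 − 2^3 + 2^6 = 54.
N = 54/6 = 9.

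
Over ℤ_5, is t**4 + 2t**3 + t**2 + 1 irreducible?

No

Write g(t) = t**4 + 2t**3 + t**2 + 1.
Check for roots in ℤ_5: g(0) = 1; g(1) = 0 → root; g(2) = 2; g(3) = 0 → root; g(4) = 1.
g(1) = 0, so (t − 1) divides g(t); g is reducible.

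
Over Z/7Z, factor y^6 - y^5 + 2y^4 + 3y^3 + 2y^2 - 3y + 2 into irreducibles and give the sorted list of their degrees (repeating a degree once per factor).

Write f(y) = y^6 - y^5 + 2y^4 + 3y^3 + 2y^2 - 3y + 2.
Complete factorization: f(y) = (y^3 + y - 1)·(y^3 - y^2 + y - 2).
Factor degrees with multiplicity: 3 + 3 = 6.

3, 3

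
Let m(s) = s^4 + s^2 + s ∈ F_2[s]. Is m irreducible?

Check for roots in F_2: m(0) = 0 → root; m(1) = 1.
m(0) = 0, so (s) divides m(s); m is reducible.

No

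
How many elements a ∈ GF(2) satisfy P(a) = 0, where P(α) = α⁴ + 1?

1

Evaluate at each of the 2 elements of GF(2):
P(0) = 1; P(1) = 0 → root.
Roots: {1}.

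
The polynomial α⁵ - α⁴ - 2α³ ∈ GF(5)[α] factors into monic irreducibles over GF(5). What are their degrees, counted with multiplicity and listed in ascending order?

Write h(α) = α⁵ - α⁴ - 2α³.
Roots in GF(5): h(0) = 0 → root; h(1) = 3; h(2) = 0 → root; h(3) = 3; h(4) = 0 → root.
Linear factors from roots: (α), (α - 2), (α + 1).
Complete factorization: h(α) = (α + 1)·(α - 2)·(α)^3.
Factor degrees with multiplicity: 1 + 1 + 1 + 1 + 1 = 5.

1, 1, 1, 1, 1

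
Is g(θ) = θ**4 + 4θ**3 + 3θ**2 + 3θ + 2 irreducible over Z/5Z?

No

Check for roots in Z/5Z: g(0) = 2; g(1) = 3; g(2) = 3; g(3) = 2; g(4) = 4.
No roots, so no linear factors.
Degree-2 irreducible divisors: test the 10 monic irreducibles of degree 2 over GF(5).
θ**2 + 2 divides g: g(θ) = (θ**2 + 2)·(θ**2 + 4θ + 1).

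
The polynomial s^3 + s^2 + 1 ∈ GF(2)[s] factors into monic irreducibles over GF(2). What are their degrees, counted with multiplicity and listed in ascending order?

3

Write h(s) = s^3 + s^2 + 1.
Roots in GF(2): h(0) = 1; h(1) = 1.
Complete factorization: h(s) = (s^3 + s^2 + 1).
Factor degrees with multiplicity: 3 = 3.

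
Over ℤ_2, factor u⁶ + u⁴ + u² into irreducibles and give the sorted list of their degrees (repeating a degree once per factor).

1, 1, 2, 2

Write h(u) = u⁶ + u⁴ + u².
Roots in ℤ_2: h(0) = 0 → root; h(1) = 1.
Linear factors from roots: (u).
Complete factorization: h(u) = (u)^2·(u² + u + 1)^2.
Factor degrees with multiplicity: 1 + 1 + 2 + 2 = 6.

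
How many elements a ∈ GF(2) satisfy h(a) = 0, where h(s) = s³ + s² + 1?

Evaluate at each of the 2 elements of GF(2):
h(0) = 1; h(1) = 1.
No element is a root.

0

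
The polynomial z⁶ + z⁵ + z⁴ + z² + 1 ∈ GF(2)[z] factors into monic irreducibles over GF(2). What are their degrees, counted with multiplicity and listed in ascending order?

6

Write g(z) = z⁶ + z⁵ + z⁴ + z² + 1.
Roots in GF(2): g(0) = 1; g(1) = 1.
Complete factorization: g(z) = (z⁶ + z⁵ + z⁴ + z² + 1).
Factor degrees with multiplicity: 6 = 6.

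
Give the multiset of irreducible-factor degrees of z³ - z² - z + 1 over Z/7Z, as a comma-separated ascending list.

Write f(z) = z³ - z² - z + 1.
Linear factors from roots: (z - 1), (z + 1).
Complete factorization: f(z) = (z + 1)·(z - 1)^2.
Factor degrees with multiplicity: 1 + 1 + 1 = 3.

1, 1, 1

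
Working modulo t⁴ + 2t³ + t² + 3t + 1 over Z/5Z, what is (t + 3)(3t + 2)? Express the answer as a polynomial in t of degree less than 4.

Multiply in Z/5Z[t]: (t + 3)·(3t + 2) = 3t² + t + 1.
Reduced: 3t² + t + 1.

3t^2 + t + 1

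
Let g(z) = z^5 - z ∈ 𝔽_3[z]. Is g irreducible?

Check for roots in 𝔽_3: g(0) = 0 → root; g(1) = 0 → root; g(2) = 0 → root.
g(0) = 0, so (z) divides g(z); g is reducible.

No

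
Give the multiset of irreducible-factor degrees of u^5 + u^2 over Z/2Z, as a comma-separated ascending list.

Write h(u) = u^5 + u^2.
Roots in Z/2Z: h(0) = 0 → root; h(1) = 0 → root.
Linear factors from roots: (u), (u + 1).
Complete factorization: h(u) = (u + 1)·(u)^2·(u^2 + u + 1).
Factor degrees with multiplicity: 1 + 1 + 1 + 2 = 5.

1, 1, 1, 2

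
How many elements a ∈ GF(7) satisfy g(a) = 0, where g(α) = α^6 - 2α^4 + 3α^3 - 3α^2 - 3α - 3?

Evaluate at each of the 7 elements of GF(7):
g(0) = 4; g(1) = 0 → root; g(2) = 0 → root; g(3) = 0 → root; g(4) = 3; g(5) = 6; g(6) = 0 → root.
Roots: {1, 2, 3, 6}.

4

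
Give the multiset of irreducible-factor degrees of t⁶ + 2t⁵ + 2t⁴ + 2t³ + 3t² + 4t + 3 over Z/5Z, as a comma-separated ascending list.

6

Write h(t) = t⁶ + 2t⁵ + 2t⁴ + 2t³ + 3t² + 4t + 3.
Roots in Z/5Z: h(0) = 3; h(1) = 2; h(2) = 4; h(3) = 3; h(4) = 1.
Complete factorization: h(t) = (t⁶ + 2t⁵ + 2t⁴ + 2t³ + 3t² + 4t + 3).
Factor degrees with multiplicity: 6 = 6.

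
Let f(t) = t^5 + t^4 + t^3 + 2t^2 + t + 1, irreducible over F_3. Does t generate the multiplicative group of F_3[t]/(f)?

|GF(3^5)^×| = 3^5 − 1 = 242. Prime factorization: 242 = 2·11^2.
f is primitive ⇔ t has order 242 in GF(3)[t]/(f), i.e. t^(242/q) ≠ 1 for each prime q | 242.
t^(121) mod f = 2.
t^(22) mod f = t^4 + 2t^2 + t + 1.
None equal 1, so t has full order 242; f is primitive.

Yes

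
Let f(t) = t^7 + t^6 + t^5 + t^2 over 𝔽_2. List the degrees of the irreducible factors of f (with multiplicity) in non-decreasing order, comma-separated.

1, 1, 1, 1, 3

Roots in 𝔽_2: f(0) = 0 → root; f(1) = 0 → root.
Linear factors from roots: (t), (t + 1).
Complete factorization: f(t) = (t)^2·(t + 1)^2·(t^3 + t^2 + 1).
Factor degrees with multiplicity: 1 + 1 + 1 + 1 + 3 = 7.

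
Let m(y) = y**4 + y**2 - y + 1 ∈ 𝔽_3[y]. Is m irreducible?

Check for roots in 𝔽_3: m(0) = 1; m(1) = 2; m(2) = 1.
No roots, so no linear factors.
Monic irreducibles of degree 2 over GF(3): y**2 + 1, y**2 + y - 1, y**2 - y - 1.
None of them divide m (all give nonzero remainder).
No irreducible factor of degree ≤ 2 exists, so m is irreducible over GF(3).

Yes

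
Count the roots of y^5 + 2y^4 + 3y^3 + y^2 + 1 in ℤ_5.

1

Write P(y) = y^5 + 2y^4 + 3y^3 + y^2 + 1.
Evaluate at each of the 5 elements of ℤ_5:
P(0) = 1; P(1) = 3; P(2) = 3; P(3) = 1; P(4) = 0 → root.
Roots: {4}.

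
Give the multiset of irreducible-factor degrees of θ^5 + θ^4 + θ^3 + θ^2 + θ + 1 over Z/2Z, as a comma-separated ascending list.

1, 2, 2

Write h(θ) = θ^5 + θ^4 + θ^3 + θ^2 + θ + 1.
Roots in Z/2Z: h(0) = 1; h(1) = 0 → root.
Linear factors from roots: (θ + 1).
Complete factorization: h(θ) = (θ + 1)·(θ^2 + θ + 1)^2.
Factor degrees with multiplicity: 1 + 2 + 2 = 5.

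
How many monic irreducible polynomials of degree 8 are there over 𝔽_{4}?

8160

x^(4^8) − x is the product of all monic irreducibles of degree dividing 8; Möbius inversion gives N = (1/8) Σ μ(8/d)·4^d.
Divisors of 8: 1, 2, 4, 8; μ(8/d) for each: 0, 0, -1, 1.
Σ = − 4^4 + 4^8 = 65280.
N = 65280/8 = 8160.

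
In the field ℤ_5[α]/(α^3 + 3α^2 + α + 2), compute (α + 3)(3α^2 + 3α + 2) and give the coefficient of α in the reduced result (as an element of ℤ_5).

3

Multiply in ℤ_5[α]: (α + 3)·(3α^2 + 3α + 2) = 3α^3 + 2α^2 + α + 1.
Reduce using α^3 ≡ 2α^2 + 4α + 3 (mod α^3 + 3α^2 + α + 2).
Reduced: 3α^2 + 3α.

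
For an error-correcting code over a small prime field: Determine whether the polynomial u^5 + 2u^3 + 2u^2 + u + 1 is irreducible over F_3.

Yes

Write P(u) = u^5 + 2u^3 + 2u^2 + u + 1.
Check for roots in F_3: P(0) = 1; P(1) = 1; P(2) = 2.
No roots, so no linear factors.
Monic irreducibles of degree 2 over GF(3): u^2 + 1, u^2 + u + 2, u^2 + 2u + 2.
None of them divide P (all give nonzero remainder).
No irreducible factor of degree ≤ 2 exists, so P is irreducible over GF(3).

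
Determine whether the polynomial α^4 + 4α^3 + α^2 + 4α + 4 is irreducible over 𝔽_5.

Yes

Write P(α) = α^4 + 4α^3 + α^2 + 4α + 4.
Check for roots in 𝔽_5: P(0) = 4; P(1) = 4; P(2) = 4; P(3) = 4; P(4) = 3.
No roots, so no linear factors.
Degree-2 irreducible divisors: test the 10 monic irreducibles of degree 2 over GF(5).
None of them divide P (all give nonzero remainder).
No irreducible factor of degree ≤ 2 exists, so P is irreducible over GF(5).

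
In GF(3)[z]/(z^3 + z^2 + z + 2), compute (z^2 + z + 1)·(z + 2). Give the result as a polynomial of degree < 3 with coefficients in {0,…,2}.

2z^2 + 2z

Multiply in GF(3)[z]: (z^2 + z + 1)·(z + 2) = z^3 + 2.
Reduce using z^3 ≡ 2z^2 + 2z + 1 (mod z^3 + z^2 + z + 2).
Reduced: 2z^2 + 2z.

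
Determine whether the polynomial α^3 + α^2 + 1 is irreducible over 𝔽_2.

Write h(α) = α^3 + α^2 + 1.
Check for roots in 𝔽_2: h(0) = 1; h(1) = 1.
No roots. A degree-3 polynomial over a field with no linear factor is irreducible.

Yes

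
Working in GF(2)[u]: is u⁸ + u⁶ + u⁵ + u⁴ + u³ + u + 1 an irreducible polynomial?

Yes

Write g(u) = u⁸ + u⁶ + u⁵ + u⁴ + u³ + u + 1.
Check for roots in GF(2): g(0) = 1; g(1) = 1.
No roots, so no linear factors.
Monic irreducibles of degree 2 over GF(2): u² + u + 1.
None of them divide g (all give nonzero remainder).
Monic irreducibles of degree 3 over GF(2): u³ + u + 1, u³ + u² + 1.
None of them divide g (all give nonzero remainder).
Monic irreducibles of degree 4 over GF(2): u⁴ + u + 1, u⁴ + u³ + 1, u⁴ + u³ + u² + u + 1.
None of them divide g (all give nonzero remainder).
No irreducible factor of degree ≤ 4 exists, so g is irreducible over GF(2).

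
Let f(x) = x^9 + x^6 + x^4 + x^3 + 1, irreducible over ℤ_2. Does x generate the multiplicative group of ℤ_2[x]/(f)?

|GF(2^9)^×| = 2^9 − 1 = 511. Prime factorization: 511 = 7·73.
f is primitive ⇔ x has order 511 in GF(2)[x]/(f), i.e. x^(511/q) ≠ 1 for each prime q | 511.
x^(73) mod f = x^6 + x^3 + x^2 + 1.
x^(7) mod f = x^7.
None equal 1, so x has full order 511; f is primitive.

Yes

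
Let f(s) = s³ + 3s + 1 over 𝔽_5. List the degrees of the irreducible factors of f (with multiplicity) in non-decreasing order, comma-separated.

1, 1, 1

Roots in 𝔽_5: f(0) = 1; f(1) = 0 → root; f(2) = 0 → root; f(3) = 2; f(4) = 2.
Linear factors from roots: (s + 4), (s + 3).
Complete factorization: f(s) = (s + 4)·(s + 3)^2.
Factor degrees with multiplicity: 1 + 1 + 1 = 3.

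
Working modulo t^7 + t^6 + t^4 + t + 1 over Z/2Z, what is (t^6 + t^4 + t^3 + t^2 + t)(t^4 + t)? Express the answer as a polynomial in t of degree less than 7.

Multiply in Z/2Z[t]: (t^6 + t^4 + t^3 + t^2 + t)·(t^4 + t) = t^10 + t^8 + t^6 + t^4 + t^3 + t^2.
Reduce using t^7 ≡ t^6 + t^4 + t + 1 (mod t^7 + t^6 + t^4 + t + 1).
Reduced: t^6 + t^4 + t^3 + t + 1.

t^6 + t^4 + t^3 + t + 1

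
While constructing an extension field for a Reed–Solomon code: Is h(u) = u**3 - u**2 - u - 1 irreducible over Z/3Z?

Yes

Check for roots in Z/3Z: h(0) = 2; h(1) = 1; h(2) = 1.
No roots. A degree-3 polynomial over a field with no linear factor is irreducible.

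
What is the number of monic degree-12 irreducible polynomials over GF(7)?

Gauss's count: N_{7}(12) = (1/12) Σ_{d|12} μ(12/d)·7^d.
Divisors of 12: 1, 2, 3, 4, 6, 12; μ(12/d) for each: 0, 1, 0, -1, -1, 1.
Σ = 7^2 − 7^4 − 7^6 + 7^12 = 13841167200.
N = 13841167200/12 = 1153430600.

1153430600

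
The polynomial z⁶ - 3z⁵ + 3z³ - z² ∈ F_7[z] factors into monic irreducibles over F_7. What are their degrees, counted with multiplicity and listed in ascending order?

Write g(z) = z⁶ - 3z⁵ + 3z³ - z².
Linear factors from roots: (z), (z - 1), (z + 1).
Complete factorization: g(z) = (z + 1)·(z - 1)·(z)^2·(z² - 3z + 1).
Factor degrees with multiplicity: 1 + 1 + 1 + 1 + 2 = 6.

1, 1, 1, 1, 2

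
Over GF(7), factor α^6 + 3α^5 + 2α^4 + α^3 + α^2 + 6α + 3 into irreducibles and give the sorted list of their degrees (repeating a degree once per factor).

Write g(α) = α^6 + 3α^5 + 2α^4 + α^3 + α^2 + 6α + 3.
Complete factorization: g(α) = (α^3 + 4α^2 + α + 6)·(α^3 + 6α^2 + 5α + 4).
Factor degrees with multiplicity: 3 + 3 = 6.

3, 3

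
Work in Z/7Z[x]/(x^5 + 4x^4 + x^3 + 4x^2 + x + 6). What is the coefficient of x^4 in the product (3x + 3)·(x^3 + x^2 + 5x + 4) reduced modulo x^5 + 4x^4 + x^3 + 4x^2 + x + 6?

Multiply in Z/7Z[x]: (3x + 3)·(x^3 + x^2 + 5x + 4) = 3x^4 + 6x^3 + 4x^2 + 6x + 5.
Reduced: 3x^4 + 6x^3 + 4x^2 + 6x + 5.

3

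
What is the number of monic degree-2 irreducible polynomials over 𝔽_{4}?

6

By the necklace-counting formula, N_4(2) = (1/2) Σ_{d|2} μ(2/d)·4^d.
Divisors of 2: 1, 2; μ(2/d) for each: -1, 1.
Σ = − 4^1 + 4^2 = 12.
N = 12/2 = 6.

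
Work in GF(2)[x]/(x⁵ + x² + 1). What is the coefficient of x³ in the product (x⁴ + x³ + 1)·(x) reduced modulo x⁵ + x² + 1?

Multiply in GF(2)[x]: (x⁴ + x³ + 1)·(x) = x⁵ + x⁴ + x.
Reduce using x⁵ ≡ x² + 1 (mod x⁵ + x² + 1).
Reduced: x⁴ + x² + x + 1.

0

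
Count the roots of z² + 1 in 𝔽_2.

Write h(z) = z² + 1.
Evaluate at each of the 2 elements of 𝔽_2:
h(0) = 1; h(1) = 0 → root.
Roots: {1}.

1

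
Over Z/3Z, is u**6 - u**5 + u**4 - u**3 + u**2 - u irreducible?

No

Write g(u) = u**6 - u**5 + u**4 - u**3 + u**2 - u.
Check for roots in Z/3Z: g(0) = 0 → root; g(1) = 0 → root; g(2) = 0 → root.
g(0) = 0, so (u) divides g(u); g is reducible.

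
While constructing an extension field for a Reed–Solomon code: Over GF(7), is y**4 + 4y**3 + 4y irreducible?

No

Write g(y) = y**4 + 4y**3 + 4y.
Check for roots in GF(7): g(0) = 0 → root; g(1) = 2; g(2) = 0 → root; g(3) = 5; g(4) = 3; g(5) = 4; g(6) = 0 → root.
g(0) = 0, so (y) divides g(y); g is reducible.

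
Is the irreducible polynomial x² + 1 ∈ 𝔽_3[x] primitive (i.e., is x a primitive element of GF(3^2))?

No

Write f(x) = x² + 1.
|GF(3^2)^×| = 3^2 − 1 = 8. Prime factorization: 8 = 2^3.
f is primitive ⇔ x has order 8 in GF(3)[x]/(f), i.e. x^(8/q) ≠ 1 for each prime q | 8.
x^(4) mod f = 1
Since x^(4) = 1, the order of x divides 4 < 8; not primitive.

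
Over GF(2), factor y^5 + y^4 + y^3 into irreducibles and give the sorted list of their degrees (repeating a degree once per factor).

Write g(y) = y^5 + y^4 + y^3.
Roots in GF(2): g(0) = 0 → root; g(1) = 1.
Linear factors from roots: (y).
Complete factorization: g(y) = (y)^3·(y^2 + y + 1).
Factor degrees with multiplicity: 1 + 1 + 1 + 2 = 5.

1, 1, 1, 2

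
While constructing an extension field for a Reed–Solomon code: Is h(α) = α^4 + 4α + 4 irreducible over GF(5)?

Yes

Check for roots in GF(5): h(0) = 4; h(1) = 4; h(2) = 3; h(3) = 2; h(4) = 1.
No roots, so no linear factors.
Degree-2 irreducible divisors: test the 10 monic irreducibles of degree 2 over GF(5).
None of them divide h (all give nonzero remainder).
No irreducible factor of degree ≤ 2 exists, so h is irreducible over GF(5).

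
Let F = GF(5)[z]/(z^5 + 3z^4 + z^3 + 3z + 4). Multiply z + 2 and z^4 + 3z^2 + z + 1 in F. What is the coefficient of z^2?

2

Multiply in GF(5)[z]: (z + 2)·(z^4 + 3z^2 + z + 1) = z^5 + 2z^4 + 3z^3 + 2z^2 + 3z + 2.
Reduce using z^5 ≡ 2z^4 + 4z^3 + 2z + 1 (mod z^5 + 3z^4 + z^3 + 3z + 4).
Reduced: 4z^4 + 2z^3 + 2z^2 + 3.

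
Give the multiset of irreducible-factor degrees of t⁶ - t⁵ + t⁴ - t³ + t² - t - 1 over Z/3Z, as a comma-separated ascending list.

Write h(t) = t⁶ - t⁵ + t⁴ - t³ + t² - t - 1.
Roots in Z/3Z: h(0) = 2; h(1) = 2; h(2) = 2.
Complete factorization: h(t) = (t⁶ - t⁵ + t⁴ - t³ + t² - t - 1).
Factor degrees with multiplicity: 6 = 6.

6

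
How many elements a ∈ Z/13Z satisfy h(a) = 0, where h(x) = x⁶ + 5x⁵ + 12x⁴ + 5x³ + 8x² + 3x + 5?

Evaluate at each of the 13 elements of Z/13Z:
h(0) = 5; h(1) = 0 → root; h(2) = 5; h(3) = 4; h(4) = 0 → root; h(5) = 10; h(6) = 0 → root; h(7) = 7; h(8) = 6; h(9) = 3; h(10) = 3; h(11) = 9; h(12) = 0 → root.
Roots: {1, 4, 6, 12}.

4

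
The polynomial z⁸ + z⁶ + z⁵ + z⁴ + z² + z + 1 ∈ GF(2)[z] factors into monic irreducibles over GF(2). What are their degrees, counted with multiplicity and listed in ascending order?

Write g(z) = z⁸ + z⁶ + z⁵ + z⁴ + z² + z + 1.
Roots in GF(2): g(0) = 1; g(1) = 1.
Complete factorization: g(z) = (z⁸ + z⁶ + z⁵ + z⁴ + z² + z + 1).
Factor degrees with multiplicity: 8 = 8.

8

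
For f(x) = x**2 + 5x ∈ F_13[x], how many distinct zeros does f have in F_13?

2

Evaluate at each of the 13 elements of F_13:
f(0) = 0 → root; f(1) = 6; f(2) = 1; f(3) = 11; f(4) = 10; f(5) = 11; f(6) = 1; f(7) = 6; f(8) = 0 → root; f(9) = 9; f(10) = 7; f(11) = 7; f(12) = 9.
Roots: {0, 8}.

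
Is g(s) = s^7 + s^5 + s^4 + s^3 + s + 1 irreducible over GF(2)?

Check for roots in GF(2): g(0) = 1; g(1) = 0 → root.
g(1) = 0, so (s − 1) divides g(s); g is reducible.

No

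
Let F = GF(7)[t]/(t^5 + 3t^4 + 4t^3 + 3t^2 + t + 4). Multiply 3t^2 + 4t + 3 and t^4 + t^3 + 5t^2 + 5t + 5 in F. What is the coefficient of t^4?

2

Multiply in GF(7)[t]: (3t^2 + 4t + 3)·(t^4 + t^3 + 5t^2 + 5t + 5) = 3t^6 + t^4 + 3t^3 + t^2 + 1.
Reduce using t^5 ≡ 4t^4 + 3t^3 + 4t^2 + 6t + 3 (mod t^5 + 3t^4 + 4t^3 + 3t^2 + t + 4).
Reduced: 2t^4 + 2t^3 + 4t^2 + 4t + 2.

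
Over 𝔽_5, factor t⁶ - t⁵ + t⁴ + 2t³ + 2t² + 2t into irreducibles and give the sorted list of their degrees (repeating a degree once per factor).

Write g(t) = t⁶ - t⁵ + t⁴ + 2t³ + 2t² + 2t.
Roots in 𝔽_5: g(0) = 0 → root; g(1) = 2; g(2) = 1; g(3) = 0 → root; g(4) = 1.
Linear factors from roots: (t), (t + 2).
Complete factorization: g(t) = (t)·(t + 2)·(t² - 2t - 2)·(t² - t + 2).
Factor degrees with multiplicity: 1 + 1 + 2 + 2 = 6.

1, 1, 2, 2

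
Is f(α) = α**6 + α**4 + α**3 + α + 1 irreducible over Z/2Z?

Yes

Check for roots in Z/2Z: f(0) = 1; f(1) = 1.
No roots, so no linear factors.
Monic irreducibles of degree 2 over GF(2): α**2 + α + 1.
None of them divide f (all give nonzero remainder).
Monic irreducibles of degree 3 over GF(2): α**3 + α + 1, α**3 + α**2 + 1.
None of them divide f (all give nonzero remainder).
No irreducible factor of degree ≤ 3 exists, so f is irreducible over GF(2).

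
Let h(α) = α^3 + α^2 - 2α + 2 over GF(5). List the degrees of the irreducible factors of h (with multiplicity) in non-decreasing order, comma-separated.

1, 2

Roots in GF(5): h(0) = 2; h(1) = 2; h(2) = 0 → root; h(3) = 2; h(4) = 4.
Linear factors from roots: (α - 2).
Complete factorization: h(α) = (α - 2)·(α^2 - 2α - 1).
Factor degrees with multiplicity: 1 + 2 = 3.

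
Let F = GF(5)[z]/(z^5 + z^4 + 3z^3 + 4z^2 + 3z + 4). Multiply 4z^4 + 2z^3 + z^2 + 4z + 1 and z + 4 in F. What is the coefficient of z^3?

2

Multiply in GF(5)[z]: (4z^4 + 2z^3 + z^2 + 4z + 1)·(z + 4) = 4z^5 + 3z^4 + 4z^3 + 3z^2 + 2z + 4.
Reduce using z^5 ≡ 4z^4 + 2z^3 + z^2 + 2z + 1 (mod z^5 + z^4 + 3z^3 + 4z^2 + 3z + 4).
Reduced: 4z^4 + 2z^3 + 2z^2 + 3.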